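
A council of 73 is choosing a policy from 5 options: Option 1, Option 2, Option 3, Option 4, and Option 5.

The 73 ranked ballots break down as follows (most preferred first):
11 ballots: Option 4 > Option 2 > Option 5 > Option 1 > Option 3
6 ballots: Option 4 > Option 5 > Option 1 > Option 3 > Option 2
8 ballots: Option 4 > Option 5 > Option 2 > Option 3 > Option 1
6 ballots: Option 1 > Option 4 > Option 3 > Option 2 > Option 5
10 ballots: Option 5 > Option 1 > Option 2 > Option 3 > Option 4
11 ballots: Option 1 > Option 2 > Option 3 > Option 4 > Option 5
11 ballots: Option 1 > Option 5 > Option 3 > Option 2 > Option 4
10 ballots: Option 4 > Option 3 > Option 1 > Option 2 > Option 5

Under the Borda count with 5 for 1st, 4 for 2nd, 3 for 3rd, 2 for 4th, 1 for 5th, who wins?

Option 1

Option 1: 11×2 + 6×3 + 8×1 + 6×5 + 10×4 + 11×5 + 11×5 + 10×3 = 258
Option 2: 11×4 + 6×1 + 8×3 + 6×2 + 10×3 + 11×4 + 11×2 + 10×2 = 202
Option 3: 11×1 + 6×2 + 8×2 + 6×3 + 10×2 + 11×3 + 11×3 + 10×4 = 183
Option 4: 11×5 + 6×5 + 8×5 + 6×4 + 10×1 + 11×2 + 11×1 + 10×5 = 242
Option 5: 11×3 + 6×4 + 8×4 + 6×1 + 10×5 + 11×1 + 11×4 + 10×1 = 210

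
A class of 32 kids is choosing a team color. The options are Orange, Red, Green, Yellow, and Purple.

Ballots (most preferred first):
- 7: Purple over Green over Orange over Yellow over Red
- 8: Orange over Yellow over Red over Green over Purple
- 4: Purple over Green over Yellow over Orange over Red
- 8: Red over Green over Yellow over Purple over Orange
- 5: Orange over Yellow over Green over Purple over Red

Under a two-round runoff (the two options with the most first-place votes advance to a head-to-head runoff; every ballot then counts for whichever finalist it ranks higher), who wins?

Round 1 first-place votes: Orange 13, Red 8, Green 0, Yellow 0, Purple 11. Orange and Purple advance.
Runoff: Orange is ranked above Purple on 13 ballots, Purple above Orange on 19.

Purple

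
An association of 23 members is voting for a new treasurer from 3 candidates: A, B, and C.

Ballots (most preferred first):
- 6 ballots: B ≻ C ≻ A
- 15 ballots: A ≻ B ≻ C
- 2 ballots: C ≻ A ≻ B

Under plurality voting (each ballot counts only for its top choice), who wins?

A

First-place votes: A 15, B 6, C 2.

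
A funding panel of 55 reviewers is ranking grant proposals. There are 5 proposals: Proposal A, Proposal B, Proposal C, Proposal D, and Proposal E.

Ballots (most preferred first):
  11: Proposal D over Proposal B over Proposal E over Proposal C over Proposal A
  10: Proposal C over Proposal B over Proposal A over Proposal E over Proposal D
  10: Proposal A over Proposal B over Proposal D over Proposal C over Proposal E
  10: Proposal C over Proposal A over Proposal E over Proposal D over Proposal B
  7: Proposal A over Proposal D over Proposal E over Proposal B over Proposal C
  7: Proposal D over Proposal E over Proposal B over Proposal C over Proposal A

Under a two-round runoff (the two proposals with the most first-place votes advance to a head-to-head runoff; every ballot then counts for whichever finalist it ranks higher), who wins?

Proposal D

Round 1 first-place votes: Proposal A 17, Proposal B 0, Proposal C 20, Proposal D 18, Proposal E 0. Proposal C and Proposal D advance.
Runoff: Proposal C is ranked above Proposal D on 20 ballots, Proposal D above Proposal C on 35.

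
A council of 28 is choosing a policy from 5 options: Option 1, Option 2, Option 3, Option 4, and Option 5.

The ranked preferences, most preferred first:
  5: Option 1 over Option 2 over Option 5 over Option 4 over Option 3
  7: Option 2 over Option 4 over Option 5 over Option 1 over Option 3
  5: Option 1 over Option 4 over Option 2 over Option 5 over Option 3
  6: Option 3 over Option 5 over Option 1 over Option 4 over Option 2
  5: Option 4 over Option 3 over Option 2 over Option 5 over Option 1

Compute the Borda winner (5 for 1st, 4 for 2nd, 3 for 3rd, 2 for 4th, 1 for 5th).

Option 4

Option 1: 5×5 + 7×2 + 5×5 + 6×3 + 5×1 = 87
Option 2: 5×4 + 7×5 + 5×3 + 6×1 + 5×3 = 91
Option 3: 5×1 + 7×1 + 5×1 + 6×5 + 5×4 = 67
Option 4: 5×2 + 7×4 + 5×4 + 6×2 + 5×5 = 95
Option 5: 5×3 + 7×3 + 5×2 + 6×4 + 5×2 = 80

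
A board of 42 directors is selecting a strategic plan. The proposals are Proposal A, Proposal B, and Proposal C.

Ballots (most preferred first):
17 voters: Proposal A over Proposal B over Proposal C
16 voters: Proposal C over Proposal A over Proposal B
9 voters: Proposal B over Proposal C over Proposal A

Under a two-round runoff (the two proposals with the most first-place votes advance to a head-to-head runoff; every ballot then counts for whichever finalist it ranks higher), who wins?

Round 1 first-place votes: Proposal A 17, Proposal B 9, Proposal C 16. Proposal A and Proposal C advance.
Runoff: Proposal A is ranked above Proposal C on 17 ballots, Proposal C above Proposal A on 25.

Proposal C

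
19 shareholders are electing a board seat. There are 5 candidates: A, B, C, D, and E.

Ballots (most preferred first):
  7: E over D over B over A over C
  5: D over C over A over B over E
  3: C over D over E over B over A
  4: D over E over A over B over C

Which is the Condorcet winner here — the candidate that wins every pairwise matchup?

D vs A: 19–0
D vs B: 19–0
D vs C: 16–3
D vs E: 12–7
D beats every other candidate.

D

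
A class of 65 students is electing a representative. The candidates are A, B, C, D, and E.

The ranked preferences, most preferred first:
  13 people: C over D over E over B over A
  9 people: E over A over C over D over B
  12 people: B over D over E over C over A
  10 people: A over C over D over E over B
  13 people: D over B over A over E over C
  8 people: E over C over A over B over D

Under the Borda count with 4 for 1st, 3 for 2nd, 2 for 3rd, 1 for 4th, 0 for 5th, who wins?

D

A: 13×0 + 9×3 + 12×0 + 10×4 + 13×2 + 8×2 = 109
B: 13×1 + 9×0 + 12×4 + 10×0 + 13×3 + 8×1 = 108
C: 13×4 + 9×2 + 12×1 + 10×3 + 13×0 + 8×3 = 136
D: 13×3 + 9×1 + 12×3 + 10×2 + 13×4 + 8×0 = 156
E: 13×2 + 9×4 + 12×2 + 10×1 + 13×1 + 8×4 = 141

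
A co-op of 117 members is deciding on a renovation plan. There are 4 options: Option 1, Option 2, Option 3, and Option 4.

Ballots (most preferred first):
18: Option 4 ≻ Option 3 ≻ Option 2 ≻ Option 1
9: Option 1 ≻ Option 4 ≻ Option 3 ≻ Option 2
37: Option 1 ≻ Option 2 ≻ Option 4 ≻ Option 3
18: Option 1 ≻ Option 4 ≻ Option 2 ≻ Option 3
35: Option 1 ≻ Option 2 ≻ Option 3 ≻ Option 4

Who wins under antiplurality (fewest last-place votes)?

Last-place votes: Option 1 18, Option 2 9, Option 3 55, Option 4 35.

Option 2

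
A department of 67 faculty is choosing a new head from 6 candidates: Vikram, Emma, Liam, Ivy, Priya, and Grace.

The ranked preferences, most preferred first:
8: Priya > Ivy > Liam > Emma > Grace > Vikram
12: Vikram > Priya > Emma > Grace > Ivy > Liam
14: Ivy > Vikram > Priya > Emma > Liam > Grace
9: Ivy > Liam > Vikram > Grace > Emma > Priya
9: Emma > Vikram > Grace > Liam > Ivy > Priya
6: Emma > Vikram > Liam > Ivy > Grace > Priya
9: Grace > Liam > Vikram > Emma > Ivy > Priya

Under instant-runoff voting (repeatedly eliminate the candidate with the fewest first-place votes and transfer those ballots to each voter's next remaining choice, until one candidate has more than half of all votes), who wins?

Round 1: Vikram 12, Emma 15, Liam 0, Ivy 23, Priya 8, Grace 9. Liam eliminated.
Round 2: Vikram 12, Emma 15, Ivy 23, Priya 8, Grace 9. Priya eliminated.
Round 3: Vikram 12, Emma 15, Ivy 31, Grace 9. Grace eliminated.
Round 4: Vikram 21, Emma 15, Ivy 31. Emma eliminated.
Round 5: Vikram 36, Ivy 31. Vikram has a majority (≥34).

Vikram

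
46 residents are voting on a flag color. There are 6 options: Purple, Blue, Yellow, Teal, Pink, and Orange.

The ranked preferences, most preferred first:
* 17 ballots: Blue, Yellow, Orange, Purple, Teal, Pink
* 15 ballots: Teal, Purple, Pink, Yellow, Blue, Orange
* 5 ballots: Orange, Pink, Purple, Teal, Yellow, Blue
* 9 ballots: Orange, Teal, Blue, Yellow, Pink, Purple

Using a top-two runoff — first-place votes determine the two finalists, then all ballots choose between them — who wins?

Round 1 first-place votes: Purple 0, Blue 17, Yellow 0, Teal 15, Pink 0, Orange 14. Blue and Teal advance.
Runoff: Blue is ranked above Teal on 17 ballots, Teal above Blue on 29.

Teal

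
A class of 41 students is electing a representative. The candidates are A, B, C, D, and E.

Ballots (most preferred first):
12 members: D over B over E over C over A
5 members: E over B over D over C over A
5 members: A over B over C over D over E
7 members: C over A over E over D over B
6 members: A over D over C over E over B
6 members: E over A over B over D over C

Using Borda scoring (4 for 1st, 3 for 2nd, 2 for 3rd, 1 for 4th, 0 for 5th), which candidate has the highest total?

A: 12×0 + 5×0 + 5×4 + 7×3 + 6×4 + 6×3 = 83
B: 12×3 + 5×3 + 5×3 + 7×0 + 6×0 + 6×2 = 78
C: 12×1 + 5×1 + 5×2 + 7×4 + 6×2 + 6×0 = 67
D: 12×4 + 5×2 + 5×1 + 7×1 + 6×3 + 6×1 = 94
E: 12×2 + 5×4 + 5×0 + 7×2 + 6×1 + 6×4 = 88

D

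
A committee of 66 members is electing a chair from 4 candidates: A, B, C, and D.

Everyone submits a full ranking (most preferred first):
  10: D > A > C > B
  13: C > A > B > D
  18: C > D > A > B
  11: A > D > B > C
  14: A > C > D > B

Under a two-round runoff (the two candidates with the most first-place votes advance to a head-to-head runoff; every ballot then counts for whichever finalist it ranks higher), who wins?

A

Round 1 first-place votes: A 25, B 0, C 31, D 10. C and A advance.
Runoff: C is ranked above A on 31 ballots, A above C on 35.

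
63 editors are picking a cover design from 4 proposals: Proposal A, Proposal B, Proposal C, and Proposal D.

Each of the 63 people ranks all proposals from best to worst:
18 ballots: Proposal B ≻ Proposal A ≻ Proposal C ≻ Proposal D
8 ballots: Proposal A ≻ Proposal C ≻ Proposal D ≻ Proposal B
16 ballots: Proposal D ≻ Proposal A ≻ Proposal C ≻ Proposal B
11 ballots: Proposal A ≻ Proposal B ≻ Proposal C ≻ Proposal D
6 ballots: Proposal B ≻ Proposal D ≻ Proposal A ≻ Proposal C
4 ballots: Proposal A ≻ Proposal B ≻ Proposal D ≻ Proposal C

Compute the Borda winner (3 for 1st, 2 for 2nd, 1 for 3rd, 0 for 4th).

Proposal A: 18×2 + 8×3 + 16×2 + 11×3 + 6×1 + 4×3 = 143
Proposal B: 18×3 + 8×0 + 16×0 + 11×2 + 6×3 + 4×2 = 102
Proposal C: 18×1 + 8×2 + 16×1 + 11×1 + 6×0 + 4×0 = 61
Proposal D: 18×0 + 8×1 + 16×3 + 11×0 + 6×2 + 4×1 = 72

Proposal A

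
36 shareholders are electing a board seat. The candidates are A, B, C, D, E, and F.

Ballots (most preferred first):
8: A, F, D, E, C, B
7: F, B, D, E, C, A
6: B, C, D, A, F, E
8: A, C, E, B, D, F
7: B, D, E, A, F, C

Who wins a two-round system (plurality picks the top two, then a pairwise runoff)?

Round 1 first-place votes: A 16, B 13, C 0, D 0, E 0, F 7. A and B advance.
Runoff: A is ranked above B on 16 ballots, B above A on 20.

B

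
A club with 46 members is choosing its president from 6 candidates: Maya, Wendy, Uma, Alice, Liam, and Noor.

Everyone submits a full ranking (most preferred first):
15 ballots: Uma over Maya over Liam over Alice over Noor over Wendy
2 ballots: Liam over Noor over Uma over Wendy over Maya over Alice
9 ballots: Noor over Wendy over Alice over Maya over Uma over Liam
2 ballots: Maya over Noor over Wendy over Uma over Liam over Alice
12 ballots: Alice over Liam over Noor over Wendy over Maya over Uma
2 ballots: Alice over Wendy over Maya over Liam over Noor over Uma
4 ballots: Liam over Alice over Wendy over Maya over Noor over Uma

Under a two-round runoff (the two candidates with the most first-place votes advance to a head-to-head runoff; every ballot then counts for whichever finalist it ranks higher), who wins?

Alice

Round 1 first-place votes: Maya 2, Wendy 0, Uma 15, Alice 14, Liam 6, Noor 9. Uma and Alice advance.
Runoff: Uma is ranked above Alice on 19 ballots, Alice above Uma on 27.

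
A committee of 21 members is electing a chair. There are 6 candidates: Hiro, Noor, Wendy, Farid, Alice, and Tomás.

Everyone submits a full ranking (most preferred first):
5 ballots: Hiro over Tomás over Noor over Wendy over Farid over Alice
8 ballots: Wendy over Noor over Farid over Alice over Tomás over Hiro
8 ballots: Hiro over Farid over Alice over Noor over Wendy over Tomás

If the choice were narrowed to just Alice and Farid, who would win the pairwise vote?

Alice is ranked above Farid on 0 ballots; Farid above Alice on 21.

Farid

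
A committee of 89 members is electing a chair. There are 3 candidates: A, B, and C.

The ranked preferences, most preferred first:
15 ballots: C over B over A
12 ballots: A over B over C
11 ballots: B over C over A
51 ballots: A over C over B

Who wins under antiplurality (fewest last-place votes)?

Last-place votes: A 26, B 51, C 12.

C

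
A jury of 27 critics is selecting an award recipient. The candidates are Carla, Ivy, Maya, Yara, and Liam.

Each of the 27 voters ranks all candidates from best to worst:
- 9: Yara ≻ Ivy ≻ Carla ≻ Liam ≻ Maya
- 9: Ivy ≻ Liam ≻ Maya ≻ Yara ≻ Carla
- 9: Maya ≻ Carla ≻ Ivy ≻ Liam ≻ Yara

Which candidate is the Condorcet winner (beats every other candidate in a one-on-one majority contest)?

Ivy

Ivy vs Carla: 18–9
Ivy vs Maya: 18–9
Ivy vs Yara: 18–9
Ivy vs Liam: 27–0
Ivy beats every other candidate.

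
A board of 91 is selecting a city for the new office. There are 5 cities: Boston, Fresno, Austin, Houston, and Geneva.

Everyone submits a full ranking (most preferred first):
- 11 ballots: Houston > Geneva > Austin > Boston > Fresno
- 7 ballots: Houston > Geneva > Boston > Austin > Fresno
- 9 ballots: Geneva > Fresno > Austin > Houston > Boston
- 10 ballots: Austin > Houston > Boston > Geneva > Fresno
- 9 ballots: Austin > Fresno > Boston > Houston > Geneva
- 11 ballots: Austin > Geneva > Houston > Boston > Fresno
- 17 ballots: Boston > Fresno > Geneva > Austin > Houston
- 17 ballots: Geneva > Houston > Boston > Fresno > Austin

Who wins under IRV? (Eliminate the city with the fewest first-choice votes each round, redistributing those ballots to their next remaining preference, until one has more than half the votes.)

Round 1: Boston 17, Fresno 0, Austin 30, Houston 18, Geneva 26. Fresno eliminated.
Round 2: Boston 17, Austin 30, Houston 18, Geneva 26. Boston eliminated.
Round 3: Austin 30, Houston 18, Geneva 43. Houston eliminated.
Round 4: Austin 30, Geneva 61. Geneva has a majority (≥46).

Geneva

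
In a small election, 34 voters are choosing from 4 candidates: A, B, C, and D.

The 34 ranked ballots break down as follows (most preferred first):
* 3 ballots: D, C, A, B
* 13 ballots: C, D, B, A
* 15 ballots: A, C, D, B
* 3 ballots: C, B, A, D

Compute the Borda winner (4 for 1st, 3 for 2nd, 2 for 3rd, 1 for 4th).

C

A: 3×2 + 13×1 + 15×4 + 3×2 = 85
B: 3×1 + 13×2 + 15×1 + 3×3 = 53
C: 3×3 + 13×4 + 15×3 + 3×4 = 118
D: 3×4 + 13×3 + 15×2 + 3×1 = 84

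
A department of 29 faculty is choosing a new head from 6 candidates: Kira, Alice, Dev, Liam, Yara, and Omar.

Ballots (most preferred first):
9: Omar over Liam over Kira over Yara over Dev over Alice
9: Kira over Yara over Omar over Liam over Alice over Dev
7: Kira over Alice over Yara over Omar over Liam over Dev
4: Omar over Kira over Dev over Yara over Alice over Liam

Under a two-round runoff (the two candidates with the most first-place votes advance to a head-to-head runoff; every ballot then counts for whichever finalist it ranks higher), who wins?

Kira

Round 1 first-place votes: Kira 16, Alice 0, Dev 0, Liam 0, Yara 0, Omar 13. Kira and Omar advance.
Runoff: Kira is ranked above Omar on 16 ballots, Omar above Kira on 13.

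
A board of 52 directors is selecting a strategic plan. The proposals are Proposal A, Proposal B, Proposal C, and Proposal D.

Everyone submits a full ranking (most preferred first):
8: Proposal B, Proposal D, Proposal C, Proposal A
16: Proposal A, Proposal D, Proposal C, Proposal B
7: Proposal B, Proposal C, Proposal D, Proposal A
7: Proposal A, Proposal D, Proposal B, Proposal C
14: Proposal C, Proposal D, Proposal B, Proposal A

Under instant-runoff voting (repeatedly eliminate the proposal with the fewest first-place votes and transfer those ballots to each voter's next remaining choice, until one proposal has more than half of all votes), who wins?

Round 1: Proposal A 23, Proposal B 15, Proposal C 14, Proposal D 0. Proposal D eliminated.
Round 2: Proposal A 23, Proposal B 15, Proposal C 14. Proposal C eliminated.
Round 3: Proposal A 23, Proposal B 29. Proposal B has a majority (≥27).

Proposal B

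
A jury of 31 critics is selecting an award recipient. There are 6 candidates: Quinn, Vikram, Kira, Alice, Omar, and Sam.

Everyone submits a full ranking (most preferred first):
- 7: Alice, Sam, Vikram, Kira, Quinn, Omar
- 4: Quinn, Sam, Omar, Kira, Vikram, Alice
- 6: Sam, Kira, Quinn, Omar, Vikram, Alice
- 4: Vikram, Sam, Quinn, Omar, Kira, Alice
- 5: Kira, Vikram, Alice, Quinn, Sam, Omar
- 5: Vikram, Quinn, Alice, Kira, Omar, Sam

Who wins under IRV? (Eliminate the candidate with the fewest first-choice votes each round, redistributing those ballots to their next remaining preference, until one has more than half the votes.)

Round 1: Quinn 4, Vikram 9, Kira 5, Alice 7, Omar 0, Sam 6. Omar eliminated.
Round 2: Quinn 4, Vikram 9, Kira 5, Alice 7, Sam 6. Quinn eliminated.
Round 3: Vikram 9, Kira 5, Alice 7, Sam 10. Kira eliminated.
Round 4: Vikram 14, Alice 7, Sam 10. Alice eliminated.
Round 5: Vikram 14, Sam 17. Sam has a majority (≥16).

Sam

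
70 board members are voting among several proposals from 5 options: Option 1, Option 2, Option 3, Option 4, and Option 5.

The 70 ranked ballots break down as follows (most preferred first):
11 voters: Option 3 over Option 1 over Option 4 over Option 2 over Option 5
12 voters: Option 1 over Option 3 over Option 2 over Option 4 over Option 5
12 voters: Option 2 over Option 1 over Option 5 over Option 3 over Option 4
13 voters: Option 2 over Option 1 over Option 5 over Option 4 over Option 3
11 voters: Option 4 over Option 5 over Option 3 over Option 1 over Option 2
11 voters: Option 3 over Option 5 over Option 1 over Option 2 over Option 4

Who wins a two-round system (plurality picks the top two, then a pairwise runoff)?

Option 3

Round 1 first-place votes: Option 1 12, Option 2 25, Option 3 22, Option 4 11, Option 5 0. Option 2 and Option 3 advance.
Runoff: Option 2 is ranked above Option 3 on 25 ballots, Option 3 above Option 2 on 45.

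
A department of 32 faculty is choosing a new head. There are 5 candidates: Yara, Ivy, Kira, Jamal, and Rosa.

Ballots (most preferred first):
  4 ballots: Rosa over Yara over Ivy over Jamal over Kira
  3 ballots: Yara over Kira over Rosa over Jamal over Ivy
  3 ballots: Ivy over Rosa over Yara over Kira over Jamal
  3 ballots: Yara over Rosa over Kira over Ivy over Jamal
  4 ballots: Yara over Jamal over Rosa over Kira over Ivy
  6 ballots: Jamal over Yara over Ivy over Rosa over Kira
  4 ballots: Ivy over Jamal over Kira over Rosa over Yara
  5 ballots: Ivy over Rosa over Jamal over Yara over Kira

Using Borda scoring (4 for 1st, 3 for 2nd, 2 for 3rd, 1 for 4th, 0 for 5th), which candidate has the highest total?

Yara: 4×3 + 3×4 + 3×2 + 3×4 + 4×4 + 6×3 + 4×0 + 5×1 = 81
Ivy: 4×2 + 3×0 + 3×4 + 3×1 + 4×0 + 6×2 + 4×4 + 5×4 = 71
Kira: 4×0 + 3×3 + 3×1 + 3×2 + 4×1 + 6×0 + 4×2 + 5×0 = 30
Jamal: 4×1 + 3×1 + 3×0 + 3×0 + 4×3 + 6×4 + 4×3 + 5×2 = 65
Rosa: 4×4 + 3×2 + 3×3 + 3×3 + 4×2 + 6×1 + 4×1 + 5×3 = 73

Yara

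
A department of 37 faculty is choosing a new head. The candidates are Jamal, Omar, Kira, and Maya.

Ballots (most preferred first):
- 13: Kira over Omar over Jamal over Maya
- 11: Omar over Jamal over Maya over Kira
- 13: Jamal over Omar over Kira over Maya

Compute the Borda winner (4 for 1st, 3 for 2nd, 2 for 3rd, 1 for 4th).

Omar

Jamal: 13×2 + 11×3 + 13×4 = 111
Omar: 13×3 + 11×4 + 13×3 = 122
Kira: 13×4 + 11×1 + 13×2 = 89
Maya: 13×1 + 11×2 + 13×1 = 48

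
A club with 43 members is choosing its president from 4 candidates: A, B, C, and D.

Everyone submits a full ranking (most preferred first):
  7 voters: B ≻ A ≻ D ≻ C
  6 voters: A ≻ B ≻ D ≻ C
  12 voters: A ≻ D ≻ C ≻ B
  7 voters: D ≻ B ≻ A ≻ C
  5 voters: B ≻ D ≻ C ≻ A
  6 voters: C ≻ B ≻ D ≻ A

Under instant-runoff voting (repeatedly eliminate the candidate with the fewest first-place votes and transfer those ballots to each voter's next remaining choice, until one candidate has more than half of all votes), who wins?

B

Round 1: A 18, B 12, C 6, D 7. C eliminated.
Round 2: A 18, B 18, D 7. D eliminated.
Round 3: A 18, B 25. B has a majority (≥22).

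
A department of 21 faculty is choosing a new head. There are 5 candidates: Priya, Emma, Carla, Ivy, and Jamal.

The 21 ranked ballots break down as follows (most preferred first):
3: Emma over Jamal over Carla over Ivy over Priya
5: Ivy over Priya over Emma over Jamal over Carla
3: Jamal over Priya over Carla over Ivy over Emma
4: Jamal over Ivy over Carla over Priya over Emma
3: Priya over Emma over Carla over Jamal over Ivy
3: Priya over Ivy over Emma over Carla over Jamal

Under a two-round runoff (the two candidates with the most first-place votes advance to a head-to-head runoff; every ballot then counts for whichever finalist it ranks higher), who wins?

Priya

Round 1 first-place votes: Priya 6, Emma 3, Carla 0, Ivy 5, Jamal 7. Jamal and Priya advance.
Runoff: Jamal is ranked above Priya on 10 ballots, Priya above Jamal on 11.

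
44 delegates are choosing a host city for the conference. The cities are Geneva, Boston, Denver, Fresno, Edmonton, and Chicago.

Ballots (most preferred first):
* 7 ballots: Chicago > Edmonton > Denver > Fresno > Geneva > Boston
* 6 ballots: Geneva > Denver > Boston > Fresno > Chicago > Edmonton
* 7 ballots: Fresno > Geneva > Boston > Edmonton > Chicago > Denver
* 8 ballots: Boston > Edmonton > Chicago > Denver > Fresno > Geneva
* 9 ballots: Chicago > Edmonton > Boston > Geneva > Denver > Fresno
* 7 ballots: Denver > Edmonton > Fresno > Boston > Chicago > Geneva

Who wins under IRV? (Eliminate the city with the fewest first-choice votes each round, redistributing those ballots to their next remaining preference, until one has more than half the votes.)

Round 1: Geneva 6, Boston 8, Denver 7, Fresno 7, Edmonton 0, Chicago 16. Edmonton eliminated.
Round 2: Geneva 6, Boston 8, Denver 7, Fresno 7, Chicago 16. Geneva eliminated.
Round 3: Boston 8, Denver 13, Fresno 7, Chicago 16. Fresno eliminated.
Round 4: Boston 15, Denver 13, Chicago 16. Denver eliminated.
Round 5: Boston 28, Chicago 16. Boston has a majority (≥23).

Boston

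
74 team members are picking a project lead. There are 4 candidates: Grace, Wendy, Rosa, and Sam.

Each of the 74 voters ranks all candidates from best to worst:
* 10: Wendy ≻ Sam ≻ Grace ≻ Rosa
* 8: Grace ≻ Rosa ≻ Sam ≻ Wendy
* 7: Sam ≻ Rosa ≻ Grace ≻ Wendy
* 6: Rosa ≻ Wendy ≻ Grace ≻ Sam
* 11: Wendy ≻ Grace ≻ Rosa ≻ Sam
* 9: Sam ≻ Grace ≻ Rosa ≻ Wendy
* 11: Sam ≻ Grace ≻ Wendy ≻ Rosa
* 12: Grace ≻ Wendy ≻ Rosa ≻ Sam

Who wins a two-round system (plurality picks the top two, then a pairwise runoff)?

Round 1 first-place votes: Grace 20, Wendy 21, Rosa 6, Sam 27. Sam and Wendy advance.
Runoff: Sam is ranked above Wendy on 35 ballots, Wendy above Sam on 39.

Wendy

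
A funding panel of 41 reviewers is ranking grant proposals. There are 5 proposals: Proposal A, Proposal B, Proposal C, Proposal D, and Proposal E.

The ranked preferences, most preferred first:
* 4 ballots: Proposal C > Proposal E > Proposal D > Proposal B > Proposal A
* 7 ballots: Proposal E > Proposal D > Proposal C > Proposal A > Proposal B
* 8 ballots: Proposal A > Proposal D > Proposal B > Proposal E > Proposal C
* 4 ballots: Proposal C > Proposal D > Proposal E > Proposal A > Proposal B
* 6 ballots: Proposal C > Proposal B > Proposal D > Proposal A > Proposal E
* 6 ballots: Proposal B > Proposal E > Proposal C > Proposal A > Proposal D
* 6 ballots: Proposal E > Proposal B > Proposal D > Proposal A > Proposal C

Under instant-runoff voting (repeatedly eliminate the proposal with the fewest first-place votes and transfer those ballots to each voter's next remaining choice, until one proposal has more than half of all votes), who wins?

Round 1: Proposal A 8, Proposal B 6, Proposal C 14, Proposal D 0, Proposal E 13. Proposal D eliminated.
Round 2: Proposal A 8, Proposal B 6, Proposal C 14, Proposal E 13. Proposal B eliminated.
Round 3: Proposal A 8, Proposal C 14, Proposal E 19. Proposal A eliminated.
Round 4: Proposal C 14, Proposal E 27. Proposal E has a majority (≥21).

Proposal E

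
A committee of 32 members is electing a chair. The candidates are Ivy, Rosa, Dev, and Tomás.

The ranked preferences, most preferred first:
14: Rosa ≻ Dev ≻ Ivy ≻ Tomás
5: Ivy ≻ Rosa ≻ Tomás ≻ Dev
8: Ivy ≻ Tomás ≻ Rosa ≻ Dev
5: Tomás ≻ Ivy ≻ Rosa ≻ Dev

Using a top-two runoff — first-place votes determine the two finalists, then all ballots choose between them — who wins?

Round 1 first-place votes: Ivy 13, Rosa 14, Dev 0, Tomás 5. Rosa and Ivy advance.
Runoff: Rosa is ranked above Ivy on 14 ballots, Ivy above Rosa on 18.

Ivy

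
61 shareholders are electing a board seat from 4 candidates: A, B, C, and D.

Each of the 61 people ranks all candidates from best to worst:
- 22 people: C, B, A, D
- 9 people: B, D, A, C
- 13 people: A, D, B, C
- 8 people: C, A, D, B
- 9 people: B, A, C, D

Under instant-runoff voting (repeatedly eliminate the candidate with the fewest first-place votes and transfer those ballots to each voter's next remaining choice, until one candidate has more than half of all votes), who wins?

B

Round 1: A 13, B 18, C 30, D 0. D eliminated.
Round 2: A 13, B 18, C 30. A eliminated.
Round 3: B 31, C 30. B has a majority (≥31).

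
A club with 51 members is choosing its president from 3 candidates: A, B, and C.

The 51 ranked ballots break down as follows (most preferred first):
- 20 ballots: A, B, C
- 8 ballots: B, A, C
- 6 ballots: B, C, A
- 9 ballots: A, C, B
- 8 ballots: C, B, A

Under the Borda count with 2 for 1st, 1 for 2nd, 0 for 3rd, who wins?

A: 20×2 + 8×1 + 6×0 + 9×2 + 8×0 = 66
B: 20×1 + 8×2 + 6×2 + 9×0 + 8×1 = 56
C: 20×0 + 8×0 + 6×1 + 9×1 + 8×2 = 31

A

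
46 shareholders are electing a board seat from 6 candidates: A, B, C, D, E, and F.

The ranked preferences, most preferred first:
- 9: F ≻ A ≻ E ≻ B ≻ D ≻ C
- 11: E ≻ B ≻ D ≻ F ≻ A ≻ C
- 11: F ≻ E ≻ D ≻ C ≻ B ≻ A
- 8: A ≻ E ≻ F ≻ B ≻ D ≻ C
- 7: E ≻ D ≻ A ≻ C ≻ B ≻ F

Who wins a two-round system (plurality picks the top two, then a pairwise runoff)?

E

Round 1 first-place votes: A 8, B 0, C 0, D 0, E 18, F 20. F and E advance.
Runoff: F is ranked above E on 20 ballots, E above F on 26.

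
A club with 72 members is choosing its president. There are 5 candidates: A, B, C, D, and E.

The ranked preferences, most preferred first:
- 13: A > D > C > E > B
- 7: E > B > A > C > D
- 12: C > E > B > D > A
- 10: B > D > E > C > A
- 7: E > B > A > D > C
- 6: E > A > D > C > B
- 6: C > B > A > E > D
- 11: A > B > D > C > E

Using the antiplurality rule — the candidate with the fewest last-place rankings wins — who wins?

Last-place votes: A 22, B 19, C 7, D 13, E 11.

C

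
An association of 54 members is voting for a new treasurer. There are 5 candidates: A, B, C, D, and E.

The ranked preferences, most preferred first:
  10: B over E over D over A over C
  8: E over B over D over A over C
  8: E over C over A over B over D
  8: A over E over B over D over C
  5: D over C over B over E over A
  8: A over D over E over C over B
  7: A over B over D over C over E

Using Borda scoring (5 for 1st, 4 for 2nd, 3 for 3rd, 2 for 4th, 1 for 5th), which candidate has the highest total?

A: 10×2 + 8×2 + 8×3 + 8×5 + 5×1 + 8×5 + 7×5 = 180
B: 10×5 + 8×4 + 8×2 + 8×3 + 5×3 + 8×1 + 7×4 = 173
C: 10×1 + 8×1 + 8×4 + 8×1 + 5×4 + 8×2 + 7×2 = 108
D: 10×3 + 8×3 + 8×1 + 8×2 + 5×5 + 8×4 + 7×3 = 156
E: 10×4 + 8×5 + 8×5 + 8×4 + 5×2 + 8×3 + 7×1 = 193

E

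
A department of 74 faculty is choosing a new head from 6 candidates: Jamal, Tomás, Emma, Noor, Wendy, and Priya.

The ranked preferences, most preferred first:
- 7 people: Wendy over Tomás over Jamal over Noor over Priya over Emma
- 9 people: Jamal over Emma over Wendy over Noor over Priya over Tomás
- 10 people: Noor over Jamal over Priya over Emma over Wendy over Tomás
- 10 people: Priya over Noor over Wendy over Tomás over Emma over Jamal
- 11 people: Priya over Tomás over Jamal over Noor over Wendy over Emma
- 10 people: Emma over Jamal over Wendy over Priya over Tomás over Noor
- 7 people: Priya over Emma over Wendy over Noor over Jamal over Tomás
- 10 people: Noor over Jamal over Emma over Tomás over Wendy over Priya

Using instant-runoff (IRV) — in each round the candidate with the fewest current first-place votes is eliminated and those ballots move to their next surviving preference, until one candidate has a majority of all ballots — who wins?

Jamal

Round 1: Jamal 9, Tomás 0, Emma 10, Noor 20, Wendy 7, Priya 28. Tomás eliminated.
Round 2: Jamal 9, Emma 10, Noor 20, Wendy 7, Priya 28. Wendy eliminated.
Round 3: Jamal 16, Emma 10, Noor 20, Priya 28. Emma eliminated.
Round 4: Jamal 26, Noor 20, Priya 28. Noor eliminated.
Round 5: Jamal 46, Priya 28. Jamal has a majority (≥38).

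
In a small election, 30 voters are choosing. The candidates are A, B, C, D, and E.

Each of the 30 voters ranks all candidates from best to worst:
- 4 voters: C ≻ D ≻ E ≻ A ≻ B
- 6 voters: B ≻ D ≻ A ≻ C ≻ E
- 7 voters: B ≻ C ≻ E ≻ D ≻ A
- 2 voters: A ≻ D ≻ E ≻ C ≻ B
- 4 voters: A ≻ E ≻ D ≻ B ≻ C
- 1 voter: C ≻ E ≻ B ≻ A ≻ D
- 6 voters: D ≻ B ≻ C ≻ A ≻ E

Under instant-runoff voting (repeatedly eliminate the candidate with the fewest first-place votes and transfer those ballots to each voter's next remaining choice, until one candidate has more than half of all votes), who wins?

D

Round 1: A 6, B 13, C 5, D 6, E 0. E eliminated.
Round 2: A 6, B 13, C 5, D 6. C eliminated.
Round 3: A 6, B 14, D 10. A eliminated.
Round 4: B 14, D 16. D has a majority (≥16).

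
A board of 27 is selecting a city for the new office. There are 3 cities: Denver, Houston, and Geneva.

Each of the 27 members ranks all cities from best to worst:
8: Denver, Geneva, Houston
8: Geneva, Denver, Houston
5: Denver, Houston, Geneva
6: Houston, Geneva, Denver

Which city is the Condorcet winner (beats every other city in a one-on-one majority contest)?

Geneva vs Denver: 14–13
Geneva vs Houston: 16–11
Geneva beats every other city.

Geneva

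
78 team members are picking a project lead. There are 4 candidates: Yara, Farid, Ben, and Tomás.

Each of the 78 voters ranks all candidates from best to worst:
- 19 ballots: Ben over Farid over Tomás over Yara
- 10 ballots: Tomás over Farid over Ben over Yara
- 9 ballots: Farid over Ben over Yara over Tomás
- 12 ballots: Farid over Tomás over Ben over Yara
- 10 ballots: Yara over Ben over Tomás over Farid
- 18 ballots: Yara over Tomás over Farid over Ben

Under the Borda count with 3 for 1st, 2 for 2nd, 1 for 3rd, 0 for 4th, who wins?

Farid

Yara: 19×0 + 10×0 + 9×1 + 12×0 + 10×3 + 18×3 = 93
Farid: 19×2 + 10×2 + 9×3 + 12×3 + 10×0 + 18×1 = 139
Ben: 19×3 + 10×1 + 9×2 + 12×1 + 10×2 + 18×0 = 117
Tomás: 19×1 + 10×3 + 9×0 + 12×2 + 10×1 + 18×2 = 119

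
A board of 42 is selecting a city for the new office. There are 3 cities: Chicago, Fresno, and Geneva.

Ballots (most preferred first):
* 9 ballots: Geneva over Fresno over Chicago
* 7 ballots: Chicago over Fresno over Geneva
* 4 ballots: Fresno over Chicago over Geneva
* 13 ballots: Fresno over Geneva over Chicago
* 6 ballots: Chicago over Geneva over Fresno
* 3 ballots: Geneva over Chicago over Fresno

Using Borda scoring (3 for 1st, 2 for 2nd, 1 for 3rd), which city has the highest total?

Chicago: 9×1 + 7×3 + 4×2 + 13×1 + 6×3 + 3×2 = 75
Fresno: 9×2 + 7×2 + 4×3 + 13×3 + 6×1 + 3×1 = 92
Geneva: 9×3 + 7×1 + 4×1 + 13×2 + 6×2 + 3×3 = 85

Fresno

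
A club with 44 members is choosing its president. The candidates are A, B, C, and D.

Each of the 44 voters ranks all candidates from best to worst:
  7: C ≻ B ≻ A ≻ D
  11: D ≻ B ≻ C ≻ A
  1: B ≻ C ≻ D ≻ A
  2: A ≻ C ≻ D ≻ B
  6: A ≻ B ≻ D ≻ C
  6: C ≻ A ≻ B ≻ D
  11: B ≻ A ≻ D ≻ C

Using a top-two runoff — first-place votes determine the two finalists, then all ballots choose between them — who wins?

B

Round 1 first-place votes: A 8, B 12, C 13, D 11. C and B advance.
Runoff: C is ranked above B on 15 ballots, B above C on 29.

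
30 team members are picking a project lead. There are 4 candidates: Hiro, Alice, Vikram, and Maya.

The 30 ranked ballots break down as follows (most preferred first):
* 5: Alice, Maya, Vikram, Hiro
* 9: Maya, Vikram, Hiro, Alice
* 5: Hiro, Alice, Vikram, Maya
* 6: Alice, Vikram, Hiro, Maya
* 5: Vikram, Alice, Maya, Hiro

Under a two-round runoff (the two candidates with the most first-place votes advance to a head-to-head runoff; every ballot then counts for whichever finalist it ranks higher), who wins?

Round 1 first-place votes: Hiro 5, Alice 11, Vikram 5, Maya 9. Alice and Maya advance.
Runoff: Alice is ranked above Maya on 21 ballots, Maya above Alice on 9.

Alice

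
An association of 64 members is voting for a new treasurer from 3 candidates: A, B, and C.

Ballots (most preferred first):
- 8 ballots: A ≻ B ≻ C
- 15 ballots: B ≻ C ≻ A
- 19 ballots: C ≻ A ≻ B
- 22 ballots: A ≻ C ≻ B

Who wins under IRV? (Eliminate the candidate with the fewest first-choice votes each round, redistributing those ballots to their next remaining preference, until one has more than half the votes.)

Round 1: A 30, B 15, C 19. B eliminated.
Round 2: A 30, C 34. C has a majority (≥33).

C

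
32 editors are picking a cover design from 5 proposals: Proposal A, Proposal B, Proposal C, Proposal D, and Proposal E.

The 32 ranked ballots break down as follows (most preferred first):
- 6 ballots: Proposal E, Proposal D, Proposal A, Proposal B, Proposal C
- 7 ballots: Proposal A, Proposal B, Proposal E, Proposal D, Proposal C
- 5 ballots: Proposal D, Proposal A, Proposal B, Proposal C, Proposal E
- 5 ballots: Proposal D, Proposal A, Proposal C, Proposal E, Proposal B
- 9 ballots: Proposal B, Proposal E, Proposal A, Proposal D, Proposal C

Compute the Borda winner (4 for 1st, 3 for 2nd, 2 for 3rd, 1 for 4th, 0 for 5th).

Proposal A

Proposal A: 6×2 + 7×4 + 5×3 + 5×3 + 9×2 = 88
Proposal B: 6×1 + 7×3 + 5×2 + 5×0 + 9×4 = 73
Proposal C: 6×0 + 7×0 + 5×1 + 5×2 + 9×0 = 15
Proposal D: 6×3 + 7×1 + 5×4 + 5×4 + 9×1 = 74
Proposal E: 6×4 + 7×2 + 5×0 + 5×1 + 9×3 = 70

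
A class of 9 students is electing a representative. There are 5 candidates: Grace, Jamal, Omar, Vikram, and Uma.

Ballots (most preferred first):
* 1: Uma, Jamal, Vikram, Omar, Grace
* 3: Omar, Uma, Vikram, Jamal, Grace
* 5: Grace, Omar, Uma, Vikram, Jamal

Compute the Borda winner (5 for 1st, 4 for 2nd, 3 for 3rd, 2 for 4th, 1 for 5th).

Grace: 1×1 + 3×1 + 5×5 = 29
Jamal: 1×4 + 3×2 + 5×1 = 15
Omar: 1×2 + 3×5 + 5×4 = 37
Vikram: 1×3 + 3×3 + 5×2 = 22
Uma: 1×5 + 3×4 + 5×3 = 32

Omar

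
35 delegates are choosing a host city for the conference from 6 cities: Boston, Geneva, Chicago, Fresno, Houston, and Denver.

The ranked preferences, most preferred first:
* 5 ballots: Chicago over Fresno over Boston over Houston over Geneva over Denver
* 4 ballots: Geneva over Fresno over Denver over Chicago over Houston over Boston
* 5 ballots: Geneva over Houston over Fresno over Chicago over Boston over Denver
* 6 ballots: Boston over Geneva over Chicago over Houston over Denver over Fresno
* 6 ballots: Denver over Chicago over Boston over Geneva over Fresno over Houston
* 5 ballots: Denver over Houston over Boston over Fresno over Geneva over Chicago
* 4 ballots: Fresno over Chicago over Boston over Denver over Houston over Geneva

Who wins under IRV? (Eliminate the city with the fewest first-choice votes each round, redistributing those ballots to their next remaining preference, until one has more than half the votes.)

Geneva

Round 1: Boston 6, Geneva 9, Chicago 5, Fresno 4, Houston 0, Denver 11. Houston eliminated.
Round 2: Boston 6, Geneva 9, Chicago 5, Fresno 4, Denver 11. Fresno eliminated.
Round 3: Boston 6, Geneva 9, Chicago 9, Denver 11. Boston eliminated.
Round 4: Geneva 15, Chicago 9, Denver 11. Chicago eliminated.
Round 5: Geneva 20, Denver 15. Geneva has a majority (≥18).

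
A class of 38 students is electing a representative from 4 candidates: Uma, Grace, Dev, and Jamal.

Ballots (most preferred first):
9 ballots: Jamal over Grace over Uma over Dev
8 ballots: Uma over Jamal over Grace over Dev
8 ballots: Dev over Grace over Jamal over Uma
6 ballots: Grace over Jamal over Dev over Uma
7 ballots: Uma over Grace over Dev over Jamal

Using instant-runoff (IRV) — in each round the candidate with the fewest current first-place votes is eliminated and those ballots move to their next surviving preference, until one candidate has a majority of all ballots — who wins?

Round 1: Uma 15, Grace 6, Dev 8, Jamal 9. Grace eliminated.
Round 2: Uma 15, Dev 8, Jamal 15. Dev eliminated.
Round 3: Uma 15, Jamal 23. Jamal has a majority (≥20).

Jamal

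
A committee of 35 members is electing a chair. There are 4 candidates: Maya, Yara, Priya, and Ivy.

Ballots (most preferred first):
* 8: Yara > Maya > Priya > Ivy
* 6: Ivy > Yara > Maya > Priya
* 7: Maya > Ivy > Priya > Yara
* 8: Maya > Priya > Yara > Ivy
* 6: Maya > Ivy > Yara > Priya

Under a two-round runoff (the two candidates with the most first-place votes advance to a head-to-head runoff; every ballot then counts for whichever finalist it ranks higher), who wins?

Round 1 first-place votes: Maya 21, Yara 8, Priya 0, Ivy 6. Maya and Yara advance.
Runoff: Maya is ranked above Yara on 21 ballots, Yara above Maya on 14.

Maya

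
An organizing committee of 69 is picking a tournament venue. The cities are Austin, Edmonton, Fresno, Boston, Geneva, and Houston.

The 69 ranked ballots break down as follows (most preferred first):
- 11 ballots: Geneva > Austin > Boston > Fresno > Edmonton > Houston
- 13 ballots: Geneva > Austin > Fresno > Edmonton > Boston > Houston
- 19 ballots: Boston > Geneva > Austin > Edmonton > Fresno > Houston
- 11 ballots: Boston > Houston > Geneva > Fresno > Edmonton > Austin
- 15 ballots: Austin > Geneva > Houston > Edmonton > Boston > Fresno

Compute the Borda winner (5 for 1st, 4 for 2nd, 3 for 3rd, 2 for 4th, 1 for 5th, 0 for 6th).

Austin: 11×4 + 13×4 + 19×3 + 11×0 + 15×5 = 228
Edmonton: 11×1 + 13×2 + 19×2 + 11×1 + 15×2 = 116
Fresno: 11×2 + 13×3 + 19×1 + 11×2 + 15×0 = 102
Boston: 11×3 + 13×1 + 19×5 + 11×5 + 15×1 = 211
Geneva: 11×5 + 13×5 + 19×4 + 11×3 + 15×4 = 289
Houston: 11×0 + 13×0 + 19×0 + 11×4 + 15×3 = 89

Geneva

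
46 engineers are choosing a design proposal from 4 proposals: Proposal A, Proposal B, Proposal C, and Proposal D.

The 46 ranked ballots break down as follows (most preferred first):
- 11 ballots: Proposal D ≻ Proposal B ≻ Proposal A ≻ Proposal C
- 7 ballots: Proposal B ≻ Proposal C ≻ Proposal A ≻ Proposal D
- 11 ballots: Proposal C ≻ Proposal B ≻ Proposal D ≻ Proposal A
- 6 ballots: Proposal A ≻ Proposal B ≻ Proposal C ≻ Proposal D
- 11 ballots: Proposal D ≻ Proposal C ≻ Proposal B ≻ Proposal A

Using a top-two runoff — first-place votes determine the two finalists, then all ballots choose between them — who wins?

Proposal C

Round 1 first-place votes: Proposal A 6, Proposal B 7, Proposal C 11, Proposal D 22. Proposal D and Proposal C advance.
Runoff: Proposal D is ranked above Proposal C on 22 ballots, Proposal C above Proposal D on 24.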